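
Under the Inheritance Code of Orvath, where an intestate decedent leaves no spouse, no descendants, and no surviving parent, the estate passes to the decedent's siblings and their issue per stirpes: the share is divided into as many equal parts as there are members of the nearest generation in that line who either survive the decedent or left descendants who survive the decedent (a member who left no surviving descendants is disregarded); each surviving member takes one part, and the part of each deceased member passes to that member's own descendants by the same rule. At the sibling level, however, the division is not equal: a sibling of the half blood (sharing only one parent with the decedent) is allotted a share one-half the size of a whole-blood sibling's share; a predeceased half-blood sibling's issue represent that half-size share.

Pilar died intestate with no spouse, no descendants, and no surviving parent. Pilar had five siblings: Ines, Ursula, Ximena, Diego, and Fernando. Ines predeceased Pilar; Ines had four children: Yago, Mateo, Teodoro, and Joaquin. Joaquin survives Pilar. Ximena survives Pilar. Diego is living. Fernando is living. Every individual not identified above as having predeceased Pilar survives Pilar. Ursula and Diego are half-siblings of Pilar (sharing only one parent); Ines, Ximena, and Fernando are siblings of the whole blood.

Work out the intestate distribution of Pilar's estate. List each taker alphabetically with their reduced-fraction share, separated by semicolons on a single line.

No spouse, descendants, or parent survives, so the estate passes to Pilar's siblings per stirpes.
Half-blood siblings count for one-half the weight of whole-blood siblings at the initial division.
Dividing 1 in proportion to weights (total weight 4): Ines (weight 1) → 1/4; Ursula (weight 1/2) → 1/8; Ximena (weight 1) → 1/4; Diego (weight 1/2) → 1/8; Fernando (weight 1) → 1/4.
Ines predeceased; the 1/4 allotted to Ines's branch passes to Ines's issue by representation.
The 1/4 is divided into 4 equal shares of 1/16 among Yago, Mateo, Teodoro, Joaquin.
Yago is living and takes 1/16.
Mateo is living and takes 1/16.
Teodoro is living and takes 1/16.
Joaquin is living and takes 1/16.
Ursula is living and takes 1/8.
Ximena is living and takes 1/4.
Diego is living and takes 1/8.
Fernando is living and takes 1/4.

Diego 1/8; Fernando 1/4; Joaquin 1/16; Mateo 1/16; Teodoro 1/16; Ursula 1/8; Ximena 1/4; Yago 1/16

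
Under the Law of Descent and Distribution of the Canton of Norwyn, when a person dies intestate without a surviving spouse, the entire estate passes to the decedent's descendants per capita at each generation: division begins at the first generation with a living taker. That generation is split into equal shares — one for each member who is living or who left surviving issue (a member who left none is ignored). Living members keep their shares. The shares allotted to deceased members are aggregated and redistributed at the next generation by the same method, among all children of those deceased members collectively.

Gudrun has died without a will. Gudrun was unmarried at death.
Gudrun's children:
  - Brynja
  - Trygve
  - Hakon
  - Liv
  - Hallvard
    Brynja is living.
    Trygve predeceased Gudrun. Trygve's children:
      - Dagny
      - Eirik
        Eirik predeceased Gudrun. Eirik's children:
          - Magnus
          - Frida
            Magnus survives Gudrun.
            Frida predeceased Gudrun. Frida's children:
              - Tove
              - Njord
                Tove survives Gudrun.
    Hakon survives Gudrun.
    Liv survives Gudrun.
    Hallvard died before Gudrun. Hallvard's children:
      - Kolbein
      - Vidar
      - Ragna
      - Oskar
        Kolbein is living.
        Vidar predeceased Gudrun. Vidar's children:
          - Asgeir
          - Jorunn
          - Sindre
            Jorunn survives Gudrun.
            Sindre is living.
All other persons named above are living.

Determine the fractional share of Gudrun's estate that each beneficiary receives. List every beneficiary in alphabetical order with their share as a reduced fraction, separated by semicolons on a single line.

There is no surviving spouse, so the entire estate passes to Gudrun's descendants per capita at each generation.
At generation 1 (Brynja, Trygve, Hakon, Liv, Hallvard) there are 5 shares of (1)/5 = 1/5 each.
Living: Brynja, Hakon, and Liv — each takes 1/5.
Deceased: Trygve and Hallvard. Their combined 2/5 is pooled and carried to generation 2.
At generation 2 (Dagny, Eirik, Kolbein, Vidar, Ragna, Oskar) there are 6 shares of (2/5)/6 = 1/15 each.
Living: Dagny, Kolbein, Ragna, and Oskar — each takes 1/15.
Deceased: Eirik and Vidar. Their combined 2/15 is pooled and carried to generation 3.
At generation 3 (Magnus, Frida, Asgeir, Jorunn, Sindre) there are 5 shares of (2/15)/5 = 2/75 each.
Living: Magnus, Asgeir, Jorunn, and Sindre — each takes 2/75.
Deceased: Frida. That 2/75 share is carried to generation 4.
At generation 4 (Tove, Njord) there are 2 shares of (2/75)/2 = 1/75 each.
Living: Tove and Njord — each takes 1/75.

Asgeir 2/75; Brynja 1/5; Dagny 1/15; Hakon 1/5; Jorunn 2/75; Kolbein 1/15; Liv 1/5; Magnus 2/75; Njord 1/75; Oskar 1/15; Ragna 1/15; Sindre 2/75; Tove 1/75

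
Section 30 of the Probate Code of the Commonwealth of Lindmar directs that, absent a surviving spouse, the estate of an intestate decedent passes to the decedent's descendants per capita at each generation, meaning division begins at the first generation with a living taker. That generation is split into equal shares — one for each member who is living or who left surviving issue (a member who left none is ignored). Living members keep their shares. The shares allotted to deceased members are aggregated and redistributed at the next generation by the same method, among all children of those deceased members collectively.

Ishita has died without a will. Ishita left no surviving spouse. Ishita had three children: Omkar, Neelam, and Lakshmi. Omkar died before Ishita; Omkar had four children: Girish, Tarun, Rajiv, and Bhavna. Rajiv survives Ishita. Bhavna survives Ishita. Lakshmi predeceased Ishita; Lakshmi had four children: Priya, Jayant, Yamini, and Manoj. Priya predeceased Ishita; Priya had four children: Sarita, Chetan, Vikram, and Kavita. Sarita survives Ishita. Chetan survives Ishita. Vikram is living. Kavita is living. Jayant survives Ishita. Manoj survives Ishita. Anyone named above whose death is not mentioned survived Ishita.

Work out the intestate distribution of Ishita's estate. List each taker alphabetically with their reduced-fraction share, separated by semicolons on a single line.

There is no surviving spouse, so the entire estate passes to Ishita's descendants per capita at each generation.
At generation 1 (Omkar, Neelam, Lakshmi) there are 3 shares of (1)/3 = 1/3 each.
Living: Neelam — each takes 1/3.
Deceased: Omkar and Lakshmi. Their combined 2/3 is pooled and carried to generation 2.
At generation 2 (Girish, Tarun, Rajiv, Bhavna, Priya, Jayant, Yamini, Manoj) there are 8 shares of (2/3)/8 = 1/12 each.
Living: Girish, Tarun, Rajiv, Bhavna, Jayant, Yamini, and Manoj — each takes 1/12.
Deceased: Priya. That 1/12 share is carried to generation 3.
At generation 3 (Sarita, Chetan, Vikram, Kavita) there are 4 shares of (1/12)/4 = 1/48 each.
Living: Sarita, Chetan, Vikram, and Kavita — each takes 1/48.

Bhavna 1/12; Chetan 1/48; Girish 1/12; Jayant 1/12; Kavita 1/48; Manoj 1/12; Neelam 1/3; Rajiv 1/12; Sarita 1/48; Tarun 1/12; Vikram 1/48; Yamini 1/12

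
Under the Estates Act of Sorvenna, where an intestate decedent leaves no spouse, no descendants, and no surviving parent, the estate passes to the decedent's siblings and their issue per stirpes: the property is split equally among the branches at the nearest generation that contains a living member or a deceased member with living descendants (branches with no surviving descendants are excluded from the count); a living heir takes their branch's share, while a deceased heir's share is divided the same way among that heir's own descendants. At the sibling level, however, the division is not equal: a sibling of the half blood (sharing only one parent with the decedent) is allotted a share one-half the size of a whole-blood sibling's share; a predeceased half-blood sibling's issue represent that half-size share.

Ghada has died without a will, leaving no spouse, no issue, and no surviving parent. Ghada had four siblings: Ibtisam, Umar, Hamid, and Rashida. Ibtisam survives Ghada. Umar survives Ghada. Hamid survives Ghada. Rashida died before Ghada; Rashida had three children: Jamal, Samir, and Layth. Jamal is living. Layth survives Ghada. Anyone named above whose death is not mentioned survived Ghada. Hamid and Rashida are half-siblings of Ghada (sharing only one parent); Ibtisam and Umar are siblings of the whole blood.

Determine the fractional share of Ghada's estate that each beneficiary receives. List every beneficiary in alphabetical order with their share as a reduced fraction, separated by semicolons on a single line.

Hamid 1/6; Ibtisam 1/3; Jamal 1/18; Layth 1/18; Samir 1/18; Umar 1/3

No spouse, descendants, or parent survives, so the estate passes to Ghada's siblings per stirpes.
Half-blood siblings count for one-half the weight of whole-blood siblings at the initial division.
Dividing 1 in proportion to weights (total weight 3): Ibtisam (weight 1) → 1/3; Umar (weight 1) → 1/3; Hamid (weight 1/2) → 1/6; Rashida (weight 1/2) → 1/6.
Ibtisam is living and takes 1/3.
Umar is living and takes 1/3.
Hamid is living and takes 1/6.
Rashida predeceased; the 1/6 allotted to Rashida's branch passes to Rashida's issue by representation.
The 1/6 is divided into 3 equal shares of 1/18 among Jamal, Samir, Layth.
Jamal is living and takes 1/18.
Samir is living and takes 1/18.
Layth is living and takes 1/18.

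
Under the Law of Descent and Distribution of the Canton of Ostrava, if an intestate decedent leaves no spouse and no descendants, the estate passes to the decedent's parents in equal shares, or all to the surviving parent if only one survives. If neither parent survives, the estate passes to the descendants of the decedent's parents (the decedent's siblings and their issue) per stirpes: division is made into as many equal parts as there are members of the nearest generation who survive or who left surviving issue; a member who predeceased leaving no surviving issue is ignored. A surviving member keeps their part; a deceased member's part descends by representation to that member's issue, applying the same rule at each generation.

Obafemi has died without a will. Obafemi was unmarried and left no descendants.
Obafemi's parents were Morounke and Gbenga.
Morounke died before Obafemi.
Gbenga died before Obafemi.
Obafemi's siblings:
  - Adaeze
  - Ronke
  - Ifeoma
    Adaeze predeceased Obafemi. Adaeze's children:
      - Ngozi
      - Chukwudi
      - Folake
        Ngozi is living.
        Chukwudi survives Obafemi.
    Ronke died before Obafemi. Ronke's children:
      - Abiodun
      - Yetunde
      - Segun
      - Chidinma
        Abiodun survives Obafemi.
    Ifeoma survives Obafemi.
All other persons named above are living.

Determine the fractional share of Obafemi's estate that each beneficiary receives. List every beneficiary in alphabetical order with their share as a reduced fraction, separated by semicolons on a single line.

Neither parent survives and there are no descendants, so the estate passes to Obafemi's siblings and their issue per stirpes.
The estate is divided into 3 equal shares of 1/3 among Adaeze, Ronke, Ifeoma.
Adaeze predeceased; the 1/3 allotted to Adaeze's branch passes to Adaeze's issue by representation.
The 1/3 is divided into 3 equal shares of 1/9 among Ngozi, Chukwudi, Folake.
Ngozi is living and takes 1/9.
Chukwudi is living and takes 1/9.
Folake is living and takes 1/9.
Ronke predeceased; the 1/3 allotted to Ronke's branch passes to Ronke's issue by representation.
The 1/3 is divided into 4 equal shares of 1/12 among Abiodun, Yetunde, Segun, Chidinma.
Abiodun is living and takes 1/12.
Yetunde is living and takes 1/12.
Segun is living and takes 1/12.
Chidinma is living and takes 1/12.
Ifeoma is living and takes 1/3.

Abiodun 1/12; Chidinma 1/12; Chukwudi 1/9; Folake 1/9; Ifeoma 1/3; Ngozi 1/9; Segun 1/12; Yetunde 1/12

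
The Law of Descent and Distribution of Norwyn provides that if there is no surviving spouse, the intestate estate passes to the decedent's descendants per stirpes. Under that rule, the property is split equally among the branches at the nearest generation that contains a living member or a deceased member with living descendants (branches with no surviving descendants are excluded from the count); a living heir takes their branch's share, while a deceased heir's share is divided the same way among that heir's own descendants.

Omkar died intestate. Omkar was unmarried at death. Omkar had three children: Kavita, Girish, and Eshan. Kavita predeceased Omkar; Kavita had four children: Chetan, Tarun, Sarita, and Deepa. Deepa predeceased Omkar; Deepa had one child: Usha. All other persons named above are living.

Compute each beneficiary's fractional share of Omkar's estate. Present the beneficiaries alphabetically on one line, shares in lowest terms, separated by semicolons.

Chetan 1/12; Eshan 1/3; Girish 1/3; Sarita 1/12; Tarun 1/12; Usha 1/12

There is no surviving spouse, so the entire estate passes to Omkar's descendants per stirpes.
The estate is divided into 3 equal shares of 1/3 among Kavita, Girish, Eshan.
Kavita predeceased; the 1/3 allotted to Kavita's branch passes to Kavita's issue by representation.
The 1/3 is divided into 4 equal shares of 1/12 among Chetan, Tarun, Sarita, Deepa.
Chetan is living and takes 1/12.
Tarun is living and takes 1/12.
Sarita is living and takes 1/12.
Deepa predeceased; the 1/12 allotted to Deepa's branch passes to Deepa's issue by representation.
Usha is the sole taker at this level and receives the full 1/12.
Girish is living and takes 1/3.
Eshan is living and takes 1/3.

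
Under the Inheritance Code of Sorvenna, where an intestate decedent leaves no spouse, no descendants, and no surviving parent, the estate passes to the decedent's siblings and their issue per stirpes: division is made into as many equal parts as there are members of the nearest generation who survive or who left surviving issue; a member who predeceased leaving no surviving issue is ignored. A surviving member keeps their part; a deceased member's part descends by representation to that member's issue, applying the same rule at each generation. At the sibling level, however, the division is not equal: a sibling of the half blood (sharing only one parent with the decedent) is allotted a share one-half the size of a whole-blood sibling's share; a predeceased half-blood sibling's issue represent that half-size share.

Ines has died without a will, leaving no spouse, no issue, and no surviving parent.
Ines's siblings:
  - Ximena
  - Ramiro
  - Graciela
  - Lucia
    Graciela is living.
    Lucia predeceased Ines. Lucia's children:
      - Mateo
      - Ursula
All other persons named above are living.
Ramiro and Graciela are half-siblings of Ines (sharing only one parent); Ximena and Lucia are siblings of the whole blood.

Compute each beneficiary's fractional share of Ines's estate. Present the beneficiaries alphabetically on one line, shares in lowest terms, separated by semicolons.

No spouse, descendants, or parent survives, so the estate passes to Ines's siblings per stirpes.
Half-blood siblings count for one-half the weight of whole-blood siblings at the initial division.
Dividing 1 in proportion to weights (total weight 3): Ximena (weight 1) → 1/3; Ramiro (weight 1/2) → 1/6; Graciela (weight 1/2) → 1/6; Lucia (weight 1) → 1/3.
Ximena is living and takes 1/3.
Ramiro is living and takes 1/6.
Graciela is living and takes 1/6.
Lucia predeceased; the 1/3 allotted to Lucia's branch passes to Lucia's issue by representation.
The 1/3 is divided into 2 equal shares of 1/6 among Mateo, Ursula.
Mateo is living and takes 1/6.
Ursula is living and takes 1/6.

Graciela 1/6; Mateo 1/6; Ramiro 1/6; Ursula 1/6; Ximena 1/3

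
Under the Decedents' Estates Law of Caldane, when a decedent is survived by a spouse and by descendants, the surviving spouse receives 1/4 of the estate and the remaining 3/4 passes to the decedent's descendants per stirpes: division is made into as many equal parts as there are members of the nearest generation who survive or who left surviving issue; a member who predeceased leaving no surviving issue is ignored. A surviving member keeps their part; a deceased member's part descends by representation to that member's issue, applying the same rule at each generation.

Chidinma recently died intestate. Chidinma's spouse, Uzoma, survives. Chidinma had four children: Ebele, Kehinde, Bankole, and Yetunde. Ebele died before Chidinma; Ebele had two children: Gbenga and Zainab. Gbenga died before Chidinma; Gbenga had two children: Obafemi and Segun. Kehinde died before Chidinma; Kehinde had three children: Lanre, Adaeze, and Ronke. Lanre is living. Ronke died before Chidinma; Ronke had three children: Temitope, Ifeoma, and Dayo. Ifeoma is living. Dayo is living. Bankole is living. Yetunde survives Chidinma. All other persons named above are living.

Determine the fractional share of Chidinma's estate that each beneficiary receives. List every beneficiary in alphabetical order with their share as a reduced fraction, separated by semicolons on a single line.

Adaeze 1/16; Bankole 3/16; Dayo 1/48; Ifeoma 1/48; Lanre 1/16; Obafemi 3/64; Segun 3/64; Temitope 1/48; Uzoma 1/4; Yetunde 3/16; Zainab 3/32

Uzoma, as surviving spouse, takes 1/4.
The remaining 3/4 passes to Chidinma's descendants per stirpes.
The 3/4 is divided into 4 equal shares of 3/16 among Ebele, Kehinde, Bankole, Yetunde.
Ebele predeceased; the 3/16 allotted to Ebele's branch passes to Ebele's issue by representation.
The 3/16 is divided into 2 equal shares of 3/32 among Gbenga, Zainab.
Gbenga predeceased; the 3/32 allotted to Gbenga's branch passes to Gbenga's issue by representation.
The 3/32 is divided into 2 equal shares of 3/64 among Obafemi, Segun.
Obafemi is living and takes 3/64.
Segun is living and takes 3/64.
Zainab is living and takes 3/32.
Kehinde predeceased; the 3/16 allotted to Kehinde's branch passes to Kehinde's issue by representation.
The 3/16 is divided into 3 equal shares of 1/16 among Lanre, Adaeze, Ronke.
Lanre is living and takes 1/16.
Adaeze is living and takes 1/16.
Ronke predeceased; the 1/16 allotted to Ronke's branch passes to Ronke's issue by representation.
The 1/16 is divided into 3 equal shares of 1/48 among Temitope, Ifeoma, Dayo.
Temitope is living and takes 1/48.
Ifeoma is living and takes 1/48.
Dayo is living and takes 1/48.
Bankole is living and takes 3/16.
Yetunde is living and takes 3/16.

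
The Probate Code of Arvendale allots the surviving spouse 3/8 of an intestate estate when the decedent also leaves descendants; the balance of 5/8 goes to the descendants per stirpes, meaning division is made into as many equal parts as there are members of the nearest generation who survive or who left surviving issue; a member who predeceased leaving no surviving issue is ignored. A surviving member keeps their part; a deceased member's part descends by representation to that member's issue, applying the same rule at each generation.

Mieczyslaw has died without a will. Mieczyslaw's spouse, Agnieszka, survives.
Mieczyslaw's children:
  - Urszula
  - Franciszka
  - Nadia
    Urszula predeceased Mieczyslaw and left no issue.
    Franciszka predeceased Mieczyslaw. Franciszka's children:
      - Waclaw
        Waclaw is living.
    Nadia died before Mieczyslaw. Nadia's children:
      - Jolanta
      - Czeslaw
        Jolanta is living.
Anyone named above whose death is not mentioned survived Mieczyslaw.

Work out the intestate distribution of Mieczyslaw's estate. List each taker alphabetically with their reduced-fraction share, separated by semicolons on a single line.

Agnieszka, as surviving spouse, takes 3/8.
The remaining 5/8 passes to Mieczyslaw's descendants per stirpes.
Urszula left no surviving issue, so that branch lapses and is disregarded.
The 5/8 is divided into 2 equal shares of 5/16 among Franciszka, Nadia.
Franciszka predeceased; the 5/16 allotted to Franciszka's branch passes to Franciszka's issue by representation.
Waclaw is the sole taker at this level and receives the full 5/16.
Nadia predeceased; the 5/16 allotted to Nadia's branch passes to Nadia's issue by representation.
The 5/16 is divided into 2 equal shares of 5/32 among Jolanta, Czeslaw.
Jolanta is living and takes 5/32.
Czeslaw is living and takes 5/32.

Agnieszka 3/8; Czeslaw 5/32; Jolanta 5/32; Waclaw 5/16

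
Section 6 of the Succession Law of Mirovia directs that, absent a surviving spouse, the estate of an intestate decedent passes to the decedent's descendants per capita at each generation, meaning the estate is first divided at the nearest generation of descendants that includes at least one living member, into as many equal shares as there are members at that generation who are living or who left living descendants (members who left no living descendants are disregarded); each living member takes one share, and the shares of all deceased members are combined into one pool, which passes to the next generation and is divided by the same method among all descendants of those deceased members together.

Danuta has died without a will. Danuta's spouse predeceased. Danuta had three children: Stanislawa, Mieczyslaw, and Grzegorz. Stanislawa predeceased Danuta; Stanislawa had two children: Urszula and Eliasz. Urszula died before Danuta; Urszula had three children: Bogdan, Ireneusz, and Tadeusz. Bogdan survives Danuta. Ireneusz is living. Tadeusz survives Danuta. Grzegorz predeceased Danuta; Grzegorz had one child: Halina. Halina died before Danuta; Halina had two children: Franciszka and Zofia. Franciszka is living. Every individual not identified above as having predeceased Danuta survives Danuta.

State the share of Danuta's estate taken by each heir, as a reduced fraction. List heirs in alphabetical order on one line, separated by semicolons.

Bogdan 4/45; Eliasz 2/9; Franciszka 4/45; Ireneusz 4/45; Mieczyslaw 1/3; Tadeusz 4/45; Zofia 4/45

There is no surviving spouse, so the entire estate passes to Danuta's descendants per capita at each generation.
At generation 1 (Stanislawa, Mieczyslaw, Grzegorz) there are 3 shares of (1)/3 = 1/3 each.
Living: Mieczyslaw — each takes 1/3.
Deceased: Stanislawa and Grzegorz. Their combined 2/3 is pooled and carried to generation 2.
At generation 2 (Urszula, Eliasz, Halina) there are 3 shares of (2/3)/3 = 2/9 each.
Living: Eliasz — each takes 2/9.
Deceased: Urszula and Halina. Their combined 4/9 is pooled and carried to generation 3.
At generation 3 (Bogdan, Ireneusz, Tadeusz, Franciszka, Zofia) there are 5 shares of (4/9)/5 = 4/45 each.
Living: Bogdan, Ireneusz, Tadeusz, Franciszka, and Zofia — each takes 4/45.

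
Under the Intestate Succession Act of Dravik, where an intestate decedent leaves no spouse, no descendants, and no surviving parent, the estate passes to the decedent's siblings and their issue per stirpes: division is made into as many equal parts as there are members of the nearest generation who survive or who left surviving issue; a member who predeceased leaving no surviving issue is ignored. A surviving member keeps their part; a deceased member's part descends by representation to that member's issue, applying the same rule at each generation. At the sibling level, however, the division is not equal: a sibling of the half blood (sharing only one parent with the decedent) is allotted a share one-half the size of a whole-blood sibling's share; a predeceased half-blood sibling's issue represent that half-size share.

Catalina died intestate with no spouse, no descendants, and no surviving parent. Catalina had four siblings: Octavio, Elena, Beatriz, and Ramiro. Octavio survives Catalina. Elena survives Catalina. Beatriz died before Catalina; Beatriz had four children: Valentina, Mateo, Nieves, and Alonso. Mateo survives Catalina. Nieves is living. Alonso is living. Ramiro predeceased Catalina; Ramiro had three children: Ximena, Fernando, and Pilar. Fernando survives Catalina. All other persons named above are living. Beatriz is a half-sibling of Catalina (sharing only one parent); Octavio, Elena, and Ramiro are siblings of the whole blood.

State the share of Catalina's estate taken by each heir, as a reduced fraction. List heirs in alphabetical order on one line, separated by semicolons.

No spouse, descendants, or parent survives, so the estate passes to Catalina's siblings per stirpes.
Half-blood siblings count for one-half the weight of whole-blood siblings at the initial division.
Dividing 1 in proportion to weights (total weight 7/2): Octavio (weight 1) → 2/7; Elena (weight 1) → 2/7; Beatriz (weight 1/2) → 1/7; Ramiro (weight 1) → 2/7.
Octavio is living and takes 2/7.
Elena is living and takes 2/7.
Beatriz predeceased; the 1/7 allotted to Beatriz's branch passes to Beatriz's issue by representation.
The 1/7 is divided into 4 equal shares of 1/28 among Valentina, Mateo, Nieves, Alonso.
Valentina is living and takes 1/28.
Mateo is living and takes 1/28.
Nieves is living and takes 1/28.
Alonso is living and takes 1/28.
Ramiro predeceased; the 2/7 allotted to Ramiro's branch passes to Ramiro's issue by representation.
The 2/7 is divided into 3 equal shares of 2/21 among Ximena, Fernando, Pilar.
Ximena is living and takes 2/21.
Fernando is living and takes 2/21.
Pilar is living and takes 2/21.

Alonso 1/28; Elena 2/7; Fernando 2/21; Mateo 1/28; Nieves 1/28; Octavio 2/7; Pilar 2/21; Valentina 1/28; Ximena 2/21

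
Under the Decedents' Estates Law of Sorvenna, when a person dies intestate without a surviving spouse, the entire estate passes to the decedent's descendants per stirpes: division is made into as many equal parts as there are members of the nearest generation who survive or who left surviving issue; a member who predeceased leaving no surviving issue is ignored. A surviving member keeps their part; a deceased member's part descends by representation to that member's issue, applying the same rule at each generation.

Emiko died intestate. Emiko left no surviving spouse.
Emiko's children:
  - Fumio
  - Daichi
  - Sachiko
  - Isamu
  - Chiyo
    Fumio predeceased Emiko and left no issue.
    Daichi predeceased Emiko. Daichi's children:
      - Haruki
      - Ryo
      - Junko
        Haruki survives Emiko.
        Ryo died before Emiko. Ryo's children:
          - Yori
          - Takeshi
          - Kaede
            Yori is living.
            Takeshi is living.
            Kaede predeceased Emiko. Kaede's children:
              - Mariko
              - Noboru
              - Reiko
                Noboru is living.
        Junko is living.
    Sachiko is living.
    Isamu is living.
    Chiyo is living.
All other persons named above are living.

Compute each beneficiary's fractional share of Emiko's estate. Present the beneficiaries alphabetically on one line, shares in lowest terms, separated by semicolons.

Chiyo 1/4; Haruki 1/12; Isamu 1/4; Junko 1/12; Mariko 1/108; Noboru 1/108; Reiko 1/108; Sachiko 1/4; Takeshi 1/36; Yori 1/36

There is no surviving spouse, so the entire estate passes to Emiko's descendants per stirpes.
Fumio left no surviving issue, so that branch lapses and is disregarded.
The estate is divided into 4 equal shares of 1/4 among Daichi, Sachiko, Isamu, Chiyo.
Daichi predeceased; the 1/4 allotted to Daichi's branch passes to Daichi's issue by representation.
The 1/4 is divided into 3 equal shares of 1/12 among Haruki, Ryo, Junko.
Haruki is living and takes 1/12.
Ryo predeceased; the 1/12 allotted to Ryo's branch passes to Ryo's issue by representation.
The 1/12 is divided into 3 equal shares of 1/36 among Yori, Takeshi, Kaede.
Yori is living and takes 1/36.
Takeshi is living and takes 1/36.
Kaede predeceased; the 1/36 allotted to Kaede's branch passes to Kaede's issue by representation.
The 1/36 is divided into 3 equal shares of 1/108 among Mariko, Noboru, Reiko.
Mariko is living and takes 1/108.
Noboru is living and takes 1/108.
Reiko is living and takes 1/108.
Junko is living and takes 1/12.
Sachiko is living and takes 1/4.
Isamu is living and takes 1/4.
Chiyo is living and takes 1/4.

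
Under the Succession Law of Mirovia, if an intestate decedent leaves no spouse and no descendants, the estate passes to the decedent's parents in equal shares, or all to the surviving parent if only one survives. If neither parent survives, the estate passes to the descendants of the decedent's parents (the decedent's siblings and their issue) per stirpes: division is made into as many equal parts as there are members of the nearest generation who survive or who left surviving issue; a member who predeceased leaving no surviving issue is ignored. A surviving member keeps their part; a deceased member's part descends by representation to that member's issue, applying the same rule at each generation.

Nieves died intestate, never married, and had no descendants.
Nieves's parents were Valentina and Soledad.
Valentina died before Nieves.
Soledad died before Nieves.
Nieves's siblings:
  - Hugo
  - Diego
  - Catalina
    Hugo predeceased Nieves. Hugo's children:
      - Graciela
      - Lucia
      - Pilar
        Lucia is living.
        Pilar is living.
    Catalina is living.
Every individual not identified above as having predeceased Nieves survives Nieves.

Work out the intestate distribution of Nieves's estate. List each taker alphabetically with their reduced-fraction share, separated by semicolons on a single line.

Neither parent survives and there are no descendants, so the estate passes to Nieves's siblings and their issue per stirpes.
The estate is divided into 3 equal shares of 1/3 among Hugo, Diego, Catalina.
Hugo predeceased; the 1/3 allotted to Hugo's branch passes to Hugo's issue by representation.
The 1/3 is divided into 3 equal shares of 1/9 among Graciela, Lucia, Pilar.
Graciela is living and takes 1/9.
Lucia is living and takes 1/9.
Pilar is living and takes 1/9.
Diego is living and takes 1/3.
Catalina is living and takes 1/3.

Catalina 1/3; Diego 1/3; Graciela 1/9; Lucia 1/9; Pilar 1/9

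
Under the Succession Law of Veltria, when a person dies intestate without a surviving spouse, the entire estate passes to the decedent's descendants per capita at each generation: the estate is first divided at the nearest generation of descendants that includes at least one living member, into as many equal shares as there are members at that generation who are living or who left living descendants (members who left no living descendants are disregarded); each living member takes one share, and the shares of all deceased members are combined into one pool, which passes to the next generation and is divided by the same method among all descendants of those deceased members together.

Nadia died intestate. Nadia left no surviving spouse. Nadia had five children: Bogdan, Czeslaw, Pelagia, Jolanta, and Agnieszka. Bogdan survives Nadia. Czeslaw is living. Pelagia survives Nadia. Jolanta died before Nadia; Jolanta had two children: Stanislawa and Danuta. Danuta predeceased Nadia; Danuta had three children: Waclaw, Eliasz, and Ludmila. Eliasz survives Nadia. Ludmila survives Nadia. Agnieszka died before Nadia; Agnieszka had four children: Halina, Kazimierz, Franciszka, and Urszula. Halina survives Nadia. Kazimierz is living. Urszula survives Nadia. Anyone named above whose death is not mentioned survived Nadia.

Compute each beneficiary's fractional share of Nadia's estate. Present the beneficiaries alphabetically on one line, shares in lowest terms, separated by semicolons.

There is no surviving spouse, so the entire estate passes to Nadia's descendants per capita at each generation.
At generation 1 (Bogdan, Czeslaw, Pelagia, Jolanta, Agnieszka) there are 5 shares of (1)/5 = 1/5 each.
Living: Bogdan, Czeslaw, and Pelagia — each takes 1/5.
Deceased: Jolanta and Agnieszka. Their combined 2/5 is pooled and carried to generation 2.
At generation 2 (Stanislawa, Danuta, Halina, Kazimierz, Franciszka, Urszula) there are 6 shares of (2/5)/6 = 1/15 each.
Living: Stanislawa, Halina, Kazimierz, Franciszka, and Urszula — each takes 1/15.
Deceased: Danuta. That 1/15 share is carried to generation 3.
At generation 3 (Waclaw, Eliasz, Ludmila) there are 3 shares of (1/15)/3 = 1/45 each.
Living: Waclaw, Eliasz, and Ludmila — each takes 1/45.

Bogdan 1/5; Czeslaw 1/5; Eliasz 1/45; Franciszka 1/15; Halina 1/15; Kazimierz 1/15; Ludmila 1/45; Pelagia 1/5; Stanislawa 1/15; Urszula 1/15; Waclaw 1/45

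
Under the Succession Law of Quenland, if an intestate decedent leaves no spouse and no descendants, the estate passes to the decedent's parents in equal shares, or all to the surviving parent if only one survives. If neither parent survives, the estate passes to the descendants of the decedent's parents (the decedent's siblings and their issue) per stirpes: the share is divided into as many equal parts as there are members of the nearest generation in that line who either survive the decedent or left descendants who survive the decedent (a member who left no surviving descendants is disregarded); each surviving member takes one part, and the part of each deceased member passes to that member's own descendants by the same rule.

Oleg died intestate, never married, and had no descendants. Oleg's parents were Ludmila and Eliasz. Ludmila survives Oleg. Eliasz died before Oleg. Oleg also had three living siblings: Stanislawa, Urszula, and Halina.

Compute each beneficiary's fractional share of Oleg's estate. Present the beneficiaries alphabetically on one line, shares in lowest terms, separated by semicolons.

Only one parent, Ludmila, survives, so Ludmila takes the entire estate. The siblings take nothing because a surviving parent has priority.

Ludmila 1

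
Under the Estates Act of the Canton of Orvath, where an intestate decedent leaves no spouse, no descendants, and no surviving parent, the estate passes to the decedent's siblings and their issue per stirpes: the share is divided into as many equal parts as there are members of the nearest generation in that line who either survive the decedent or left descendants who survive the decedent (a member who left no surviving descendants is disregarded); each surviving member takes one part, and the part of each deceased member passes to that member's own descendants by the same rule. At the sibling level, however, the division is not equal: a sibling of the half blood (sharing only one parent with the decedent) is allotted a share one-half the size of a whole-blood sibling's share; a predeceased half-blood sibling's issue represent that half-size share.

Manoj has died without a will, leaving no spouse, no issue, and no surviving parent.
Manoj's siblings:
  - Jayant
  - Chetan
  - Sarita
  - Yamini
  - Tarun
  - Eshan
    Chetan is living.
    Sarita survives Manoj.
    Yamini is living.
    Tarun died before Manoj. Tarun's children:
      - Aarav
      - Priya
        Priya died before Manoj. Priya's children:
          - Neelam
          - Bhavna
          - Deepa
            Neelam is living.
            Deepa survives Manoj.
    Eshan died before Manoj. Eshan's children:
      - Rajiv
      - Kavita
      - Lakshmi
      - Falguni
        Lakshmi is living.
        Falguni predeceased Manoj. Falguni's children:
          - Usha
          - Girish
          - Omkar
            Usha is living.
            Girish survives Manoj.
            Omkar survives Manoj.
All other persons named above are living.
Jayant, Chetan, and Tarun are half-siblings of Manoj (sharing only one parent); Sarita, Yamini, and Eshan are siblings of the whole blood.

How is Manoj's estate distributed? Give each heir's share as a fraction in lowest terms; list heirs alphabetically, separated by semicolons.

Aarav 1/18; Bhavna 1/54; Chetan 1/9; Deepa 1/54; Girish 1/54; Jayant 1/9; Kavita 1/18; Lakshmi 1/18; Neelam 1/54; Omkar 1/54; Rajiv 1/18; Sarita 2/9; Usha 1/54; Yamini 2/9

No spouse, descendants, or parent survives, so the estate passes to Manoj's siblings per stirpes.
Half-blood siblings count for one-half the weight of whole-blood siblings at the initial division.
Dividing 1 in proportion to weights (total weight 9/2): Jayant (weight 1/2) → 1/9; Chetan (weight 1/2) → 1/9; Sarita (weight 1) → 2/9; Yamini (weight 1) → 2/9; Tarun (weight 1/2) → 1/9; Eshan (weight 1) → 2/9.
Jayant is living and takes 1/9.
Chetan is living and takes 1/9.
Sarita is living and takes 2/9.
Yamini is living and takes 2/9.
Tarun predeceased; the 1/9 allotted to Tarun's branch passes to Tarun's issue by representation.
The 1/9 is divided into 2 equal shares of 1/18 among Aarav, Priya.
Aarav is living and takes 1/18.
Priya predeceased; the 1/18 allotted to Priya's branch passes to Priya's issue by representation.
The 1/18 is divided into 3 equal shares of 1/54 among Neelam, Bhavna, Deepa.
Neelam is living and takes 1/54.
Bhavna is living and takes 1/54.
Deepa is living and takes 1/54.
Eshan predeceased; the 2/9 allotted to Eshan's branch passes to Eshan's issue by representation.
The 2/9 is divided into 4 equal shares of 1/18 among Rajiv, Kavita, Lakshmi, Falguni.
Rajiv is living and takes 1/18.
Kavita is living and takes 1/18.
Lakshmi is living and takes 1/18.
Falguni predeceased; the 1/18 allotted to Falguni's branch passes to Falguni's issue by representation.
The 1/18 is divided into 3 equal shares of 1/54 among Usha, Girish, Omkar.
Usha is living and takes 1/54.
Girish is living and takes 1/54.
Omkar is living and takes 1/54.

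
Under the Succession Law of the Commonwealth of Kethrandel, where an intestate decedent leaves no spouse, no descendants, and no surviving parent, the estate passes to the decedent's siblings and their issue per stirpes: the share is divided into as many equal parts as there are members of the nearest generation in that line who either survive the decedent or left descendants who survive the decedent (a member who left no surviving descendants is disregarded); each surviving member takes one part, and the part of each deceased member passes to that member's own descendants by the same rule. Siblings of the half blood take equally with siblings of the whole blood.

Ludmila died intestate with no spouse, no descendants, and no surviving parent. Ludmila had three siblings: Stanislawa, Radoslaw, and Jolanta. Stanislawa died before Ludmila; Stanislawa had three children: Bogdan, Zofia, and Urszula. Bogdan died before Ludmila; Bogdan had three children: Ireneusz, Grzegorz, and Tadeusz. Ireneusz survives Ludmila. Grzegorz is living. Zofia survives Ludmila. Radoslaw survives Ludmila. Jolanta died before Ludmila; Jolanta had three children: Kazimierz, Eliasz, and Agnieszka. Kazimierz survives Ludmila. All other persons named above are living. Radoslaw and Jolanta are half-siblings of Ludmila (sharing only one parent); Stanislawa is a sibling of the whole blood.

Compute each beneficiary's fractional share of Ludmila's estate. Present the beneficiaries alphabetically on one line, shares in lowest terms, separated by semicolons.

Agnieszka 1/9; Eliasz 1/9; Grzegorz 1/27; Ireneusz 1/27; Kazimierz 1/9; Radoslaw 1/3; Tadeusz 1/27; Urszula 1/9; Zofia 1/9

No spouse, descendants, or parent survives, so the estate passes to Ludmila's siblings per stirpes.
Half-blood and whole-blood siblings take equally under the stated rule.
The estate is divided into 3 equal shares of 1/3 among Stanislawa, Radoslaw, Jolanta.
Stanislawa predeceased; the 1/3 allotted to Stanislawa's branch passes to Stanislawa's issue by representation.
The 1/3 is divided into 3 equal shares of 1/9 among Bogdan, Zofia, Urszula.
Bogdan predeceased; the 1/9 allotted to Bogdan's branch passes to Bogdan's issue by representation.
The 1/9 is divided into 3 equal shares of 1/27 among Ireneusz, Grzegorz, Tadeusz.
Ireneusz is living and takes 1/27.
Grzegorz is living and takes 1/27.
Tadeusz is living and takes 1/27.
Zofia is living and takes 1/9.
Urszula is living and takes 1/9.
Radoslaw is living and takes 1/3.
Jolanta predeceased; the 1/3 allotted to Jolanta's branch passes to Jolanta's issue by representation.
The 1/3 is divided into 3 equal shares of 1/9 among Kazimierz, Eliasz, Agnieszka.
Kazimierz is living and takes 1/9.
Eliasz is living and takes 1/9.
Agnieszka is living and takes 1/9.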